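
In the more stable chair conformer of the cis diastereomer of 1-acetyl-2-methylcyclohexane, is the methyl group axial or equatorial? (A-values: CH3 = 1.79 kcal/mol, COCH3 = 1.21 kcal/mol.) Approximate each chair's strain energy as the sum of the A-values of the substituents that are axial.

equatorial

C1 and C2 have opposite parity, so for the cis isomer the two substituents are one axial and one equatorial in each chair.
Chair I (methyl axial, acetyl equatorial): E = 1.79 kcal/mol.
Chair II (methyl equatorial, acetyl axial): E = 1.21 kcal/mol.
Chair II is the more stable (lower-energy) conformer, and in that chair the methyl group is equatorial.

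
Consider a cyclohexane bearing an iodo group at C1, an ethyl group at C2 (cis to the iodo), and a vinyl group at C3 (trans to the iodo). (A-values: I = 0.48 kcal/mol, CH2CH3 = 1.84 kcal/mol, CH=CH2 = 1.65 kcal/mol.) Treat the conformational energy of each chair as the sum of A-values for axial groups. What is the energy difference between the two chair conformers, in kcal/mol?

3.01 kcal/mol

Chair I (iodo axial, ethyl equatorial, vinyl equatorial): E = 0.48 kcal/mol.
Chair II (iodo equatorial, ethyl axial, vinyl axial): E = 3.49 kcal/mol.
ΔE = 3.49 − 0.48 = 3.01 kcal/mol; chair I is more stable.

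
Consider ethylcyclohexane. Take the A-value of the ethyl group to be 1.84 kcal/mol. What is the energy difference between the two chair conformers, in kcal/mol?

1.84 kcal/mol

A monosubstituted cyclohexane has one chair with the ethyl group axial (E = A = 1.84 kcal/mol) and one with it equatorial (E = 0).
ΔE = 1.84 − 0 = 1.84 kcal/mol.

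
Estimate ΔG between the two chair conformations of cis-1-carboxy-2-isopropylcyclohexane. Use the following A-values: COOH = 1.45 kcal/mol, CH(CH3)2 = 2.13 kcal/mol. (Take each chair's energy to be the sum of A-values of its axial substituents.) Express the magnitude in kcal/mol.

0.68 kcal/mol

C1 and C2 have opposite parity, so for the cis isomer the two substituents are one axial and one equatorial in each chair.
Chair I (carboxyl axial, isopropyl equatorial): E = 1.45 kcal/mol.
Chair II (carboxyl equatorial, isopropyl axial): E = 2.13 kcal/mol.
ΔE = 2.13 − 1.45 = 0.68 kcal/mol; chair I is more stable.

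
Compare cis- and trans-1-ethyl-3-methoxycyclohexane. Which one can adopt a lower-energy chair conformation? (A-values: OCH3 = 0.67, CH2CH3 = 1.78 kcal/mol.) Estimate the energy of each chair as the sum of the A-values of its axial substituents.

cis

At 1,3 positions (parity same): cis → (e,e or a,a); trans → (a,e or e,a).
Best chair for cis: E = 0.00 kcal/mol; best chair for trans: E = 0.67 kcal/mol.
The cis isomer is lower by 0.67 kcal/mol.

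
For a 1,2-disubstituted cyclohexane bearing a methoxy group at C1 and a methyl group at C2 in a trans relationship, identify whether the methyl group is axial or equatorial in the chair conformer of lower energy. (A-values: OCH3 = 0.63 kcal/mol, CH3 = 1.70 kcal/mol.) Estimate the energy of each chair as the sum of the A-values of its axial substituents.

C1 and C2 have opposite parity, so for the trans isomer the two substituents are e,e in one chair and a,a in the other.
Chair I (methoxy axial, methyl axial): E = 2.33 kcal/mol.
Chair II (methoxy equatorial, methyl equatorial): E = 0.00 kcal/mol.
Chair II is the more stable (lower-energy) conformer, and in that chair the methyl group is equatorial.

equatorial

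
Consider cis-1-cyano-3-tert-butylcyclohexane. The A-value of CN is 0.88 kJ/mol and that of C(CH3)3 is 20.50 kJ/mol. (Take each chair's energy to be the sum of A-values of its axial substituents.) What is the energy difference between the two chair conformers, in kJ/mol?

21.38 kJ/mol

C1 and C3 have the same parity, so for the cis isomer the two substituents are e,e in one chair and a,a in the other.
Chair I (cyano axial, tert-butyl axial): E = 21.38 kJ/mol.
Chair II (cyano equatorial, tert-butyl equatorial): E = 0.00 kJ/mol.
ΔE = 21.38 − 0.00 = 21.38 kJ/mol; chair II is more stable.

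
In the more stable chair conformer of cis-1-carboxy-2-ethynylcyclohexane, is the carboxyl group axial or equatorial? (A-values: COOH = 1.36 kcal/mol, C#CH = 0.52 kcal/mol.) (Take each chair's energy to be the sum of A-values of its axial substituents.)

C1 and C2 have opposite parity, so for the cis isomer the two substituents are one axial and one equatorial in each chair.
Chair I (carboxyl axial, ethynyl equatorial): E = 1.36 kcal/mol.
Chair II (carboxyl equatorial, ethynyl axial): E = 0.52 kcal/mol.
Chair II is the more stable (lower-energy) conformer, and in that chair the carboxyl group is equatorial.

equatorial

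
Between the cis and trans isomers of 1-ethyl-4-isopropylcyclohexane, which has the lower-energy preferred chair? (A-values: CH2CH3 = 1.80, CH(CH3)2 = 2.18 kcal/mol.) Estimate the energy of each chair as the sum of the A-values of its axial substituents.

At 1,4 positions (parity opposite): cis → (a,e or e,a); trans → (e,e or a,a).
Best chair for cis: E = 1.80 kcal/mol; best chair for trans: E = 0.00 kcal/mol.
The trans isomer is lower by 1.80 kcal/mol.

trans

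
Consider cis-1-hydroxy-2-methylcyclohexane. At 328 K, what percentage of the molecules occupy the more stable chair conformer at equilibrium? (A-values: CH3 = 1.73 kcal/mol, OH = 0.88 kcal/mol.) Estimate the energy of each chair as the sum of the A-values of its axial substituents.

C1 and C2 have opposite parity, so for the cis isomer the two substituents are one axial and one equatorial in each chair.
Chair I (methyl axial, hydroxyl equatorial): E = 1.73 kcal/mol; chair II (methyl equatorial, hydroxyl axial): E = 0.88 kcal/mol.
ΔG = 0.85 kcal/mol between the two chairs.
K = exp(ΔG/RT) with R = 1.987×10⁻³ kcal mol⁻¹ K⁻¹ and T = 328 K gives K ≈ 3.68.
Fraction in the lower-energy chair = K/(K+1) = 78.7%.

78.7%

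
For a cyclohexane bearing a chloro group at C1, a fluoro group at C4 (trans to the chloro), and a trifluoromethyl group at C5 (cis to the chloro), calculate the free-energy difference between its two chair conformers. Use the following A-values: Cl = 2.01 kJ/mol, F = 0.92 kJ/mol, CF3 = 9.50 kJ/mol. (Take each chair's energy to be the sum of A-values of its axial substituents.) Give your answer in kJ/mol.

Chair I (chloro axial, fluoro axial, trifluoromethyl axial): E = 12.43 kJ/mol.
Chair II (chloro equatorial, fluoro equatorial, trifluoromethyl equatorial): E = 0.00 kJ/mol.
ΔE = 12.43 − 0.00 = 12.43 kJ/mol; chair II is more stable.

12.43 kJ/mol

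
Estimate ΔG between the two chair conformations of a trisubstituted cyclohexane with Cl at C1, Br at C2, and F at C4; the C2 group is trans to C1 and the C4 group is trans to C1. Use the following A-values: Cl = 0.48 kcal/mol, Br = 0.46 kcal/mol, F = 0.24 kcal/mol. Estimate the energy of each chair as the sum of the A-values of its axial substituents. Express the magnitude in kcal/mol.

Chair I (chloro axial, bromo axial, fluoro axial): E = 1.18 kcal/mol.
Chair II (chloro equatorial, bromo equatorial, fluoro equatorial): E = 0.00 kcal/mol.
ΔE = 1.18 − 0.00 = 1.18 kcal/mol; chair II is more stable.

1.18 kcal/mol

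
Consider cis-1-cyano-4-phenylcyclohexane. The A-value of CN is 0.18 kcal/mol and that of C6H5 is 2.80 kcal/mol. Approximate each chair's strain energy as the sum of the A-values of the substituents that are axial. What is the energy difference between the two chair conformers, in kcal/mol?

C1 and C4 have opposite parity, so for the cis isomer the two substituents are one axial and one equatorial in each chair.
Chair I (cyano axial, phenyl equatorial): E = 0.18 kcal/mol.
Chair II (cyano equatorial, phenyl axial): E = 2.80 kcal/mol.
ΔE = 2.80 − 0.18 = 2.62 kcal/mol; chair I is more stable.

2.62 kcal/mol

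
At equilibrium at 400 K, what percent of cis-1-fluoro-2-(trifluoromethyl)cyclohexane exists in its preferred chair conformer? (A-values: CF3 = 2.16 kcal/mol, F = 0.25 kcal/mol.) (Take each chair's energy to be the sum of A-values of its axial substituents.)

C1 and C2 have opposite parity, so for the cis isomer the two substituents are one axial and one equatorial in each chair.
Chair I (trifluoromethyl axial, fluoro equatorial): E = 2.16 kcal/mol; chair II (trifluoromethyl equatorial, fluoro axial): E = 0.25 kcal/mol.
ΔG = 1.91 kcal/mol between the two chairs.
K = exp(ΔG/RT) with R = 1.987×10⁻³ kcal mol⁻¹ K⁻¹ and T = 400 K gives K ≈ 11.1.
Fraction in the lower-energy chair = K/(K+1) = 91.7%.

91.7%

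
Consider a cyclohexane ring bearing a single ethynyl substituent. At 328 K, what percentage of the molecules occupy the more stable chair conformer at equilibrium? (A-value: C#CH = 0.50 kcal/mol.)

One chair has the ethynyl group axial (E = 0.50 kcal/mol) and the other has it equatorial (E = 0).
ΔG = 0.50 kcal/mol between the two chairs.
K = exp(ΔG/RT) with R = 1.987×10⁻³ kcal mol⁻¹ K⁻¹ and T = 328 K gives K ≈ 2.15.
Fraction in the lower-energy chair = K/(K+1) = 68.3%.

68.3%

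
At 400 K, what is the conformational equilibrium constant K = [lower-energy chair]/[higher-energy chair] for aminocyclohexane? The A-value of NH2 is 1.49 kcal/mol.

K ≈ 6.52

One chair has the amino group axial (E = 1.49 kcal/mol) and the other has it equatorial (E = 0).
ΔG = 1.49 kcal/mol between the two chairs.
K = exp(ΔG/RT) with R = 1.987×10⁻³ kcal mol⁻¹ K⁻¹ and T = 400 K gives K ≈ 6.52.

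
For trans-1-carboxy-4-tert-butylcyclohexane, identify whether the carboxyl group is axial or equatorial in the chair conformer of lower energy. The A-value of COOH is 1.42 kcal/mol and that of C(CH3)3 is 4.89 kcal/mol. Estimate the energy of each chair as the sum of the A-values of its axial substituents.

C1 and C4 have opposite parity, so for the trans isomer the two substituents are e,e in one chair and a,a in the other.
Chair I (carboxyl axial, tert-butyl axial): E = 6.31 kcal/mol.
Chair II (carboxyl equatorial, tert-butyl equatorial): E = 0.00 kcal/mol.
Chair II is the more stable (lower-energy) conformer, and in that chair the carboxyl group is equatorial.

equatorial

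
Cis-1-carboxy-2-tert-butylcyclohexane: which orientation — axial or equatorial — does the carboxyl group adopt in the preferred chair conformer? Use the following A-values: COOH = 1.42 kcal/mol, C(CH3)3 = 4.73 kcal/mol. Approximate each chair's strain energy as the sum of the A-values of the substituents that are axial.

axial

C1 and C2 have opposite parity, so for the cis isomer the two substituents are one axial and one equatorial in each chair.
Chair I (carboxyl axial, tert-butyl equatorial): E = 1.42 kcal/mol.
Chair II (carboxyl equatorial, tert-butyl axial): E = 4.73 kcal/mol.
Chair I is the more stable (lower-energy) conformer, and in that chair the carboxyl group is axial.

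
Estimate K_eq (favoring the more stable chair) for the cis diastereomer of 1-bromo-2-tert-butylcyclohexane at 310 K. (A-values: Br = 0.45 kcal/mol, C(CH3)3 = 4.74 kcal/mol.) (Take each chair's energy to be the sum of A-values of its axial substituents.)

K ≈ 1059

C1 and C2 have opposite parity, so for the cis isomer the two substituents are one axial and one equatorial in each chair.
Chair I (bromo axial, tert-butyl equatorial): E = 0.45 kcal/mol; chair II (bromo equatorial, tert-butyl axial): E = 4.74 kcal/mol.
ΔG = 4.29 kcal/mol between the two chairs.
K = exp(ΔG/RT) with R = 1.987×10⁻³ kcal mol⁻¹ K⁻¹ and T = 310 K gives K ≈ 1.06e+03.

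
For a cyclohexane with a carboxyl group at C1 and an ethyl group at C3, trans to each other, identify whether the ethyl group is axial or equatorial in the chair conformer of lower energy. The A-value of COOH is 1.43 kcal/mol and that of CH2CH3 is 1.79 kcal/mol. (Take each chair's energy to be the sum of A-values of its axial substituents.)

equatorial

C1 and C3 have the same parity, so for the trans isomer the two substituents are one axial and one equatorial in each chair.
Chair I (carboxyl axial, ethyl equatorial): E = 1.43 kcal/mol.
Chair II (carboxyl equatorial, ethyl axial): E = 1.79 kcal/mol.
Chair I is the more stable (lower-energy) conformer, and in that chair the ethyl group is equatorial.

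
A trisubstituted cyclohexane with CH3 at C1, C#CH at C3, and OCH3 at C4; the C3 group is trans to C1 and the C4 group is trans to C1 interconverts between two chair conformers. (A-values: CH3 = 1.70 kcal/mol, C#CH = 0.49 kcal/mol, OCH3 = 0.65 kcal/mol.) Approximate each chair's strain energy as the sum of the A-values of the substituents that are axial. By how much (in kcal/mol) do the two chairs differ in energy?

1.86 kcal/mol

Chair I (methyl axial, ethynyl equatorial, methoxy axial): E = 2.35 kcal/mol.
Chair II (methyl equatorial, ethynyl axial, methoxy equatorial): E = 0.49 kcal/mol.
ΔE = 2.35 − 0.49 = 1.86 kcal/mol; chair II is more stable.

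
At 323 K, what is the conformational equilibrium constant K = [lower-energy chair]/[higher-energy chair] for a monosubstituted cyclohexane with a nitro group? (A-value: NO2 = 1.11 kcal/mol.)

K ≈ 5.64

One chair has the nitro group axial (E = 1.11 kcal/mol) and the other has it equatorial (E = 0).
ΔG = 1.11 kcal/mol between the two chairs.
K = exp(ΔG/RT) with R = 1.987×10⁻³ kcal mol⁻¹ K⁻¹ and T = 323 K gives K ≈ 5.64.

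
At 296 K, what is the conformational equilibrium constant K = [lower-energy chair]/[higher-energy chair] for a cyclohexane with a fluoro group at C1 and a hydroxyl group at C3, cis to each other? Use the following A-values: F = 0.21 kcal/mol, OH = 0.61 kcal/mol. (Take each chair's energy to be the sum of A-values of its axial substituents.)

K ≈ 4.03

C1 and C3 have the same parity, so for the cis isomer the two substituents are e,e in one chair and a,a in the other.
Chair I (fluoro axial, hydroxyl axial): E = 0.82 kcal/mol; chair II (fluoro equatorial, hydroxyl equatorial): E = 0.00 kcal/mol.
ΔG = 0.82 kcal/mol between the two chairs.
K = exp(ΔG/RT) with R = 1.987×10⁻³ kcal mol⁻¹ K⁻¹ and T = 296 K gives K ≈ 4.03.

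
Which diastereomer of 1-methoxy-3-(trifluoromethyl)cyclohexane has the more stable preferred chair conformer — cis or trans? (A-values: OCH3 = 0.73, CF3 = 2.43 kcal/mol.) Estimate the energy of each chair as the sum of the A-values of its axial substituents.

cis

At 1,3 positions (parity same): cis → (e,e or a,a); trans → (a,e or e,a).
Best chair for cis: E = 0.00 kcal/mol; best chair for trans: E = 0.73 kcal/mol.
The cis isomer is lower by 0.73 kcal/mol.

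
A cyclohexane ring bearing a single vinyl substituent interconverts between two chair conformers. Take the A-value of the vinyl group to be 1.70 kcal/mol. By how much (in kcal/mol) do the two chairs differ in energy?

1.70 kcal/mol

A monosubstituted cyclohexane has one chair with the vinyl group axial (E = A = 1.70 kcal/mol) and one with it equatorial (E = 0).
ΔE = 1.70 − 0 = 1.70 kcal/mol.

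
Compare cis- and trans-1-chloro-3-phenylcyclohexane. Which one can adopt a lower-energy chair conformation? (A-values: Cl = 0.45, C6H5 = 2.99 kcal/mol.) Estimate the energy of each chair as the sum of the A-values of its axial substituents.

cis

At 1,3 positions (parity same): cis → (e,e or a,a); trans → (a,e or e,a).
Best chair for cis: E = 0.00 kcal/mol; best chair for trans: E = 0.45 kcal/mol.
The cis isomer is lower by 0.45 kcal/mol.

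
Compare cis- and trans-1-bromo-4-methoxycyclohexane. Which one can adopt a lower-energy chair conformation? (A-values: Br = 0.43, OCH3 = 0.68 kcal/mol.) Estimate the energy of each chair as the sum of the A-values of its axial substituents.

trans

At 1,4 positions (parity opposite): cis → (a,e or e,a); trans → (e,e or a,a).
Best chair for cis: E = 0.43 kcal/mol; best chair for trans: E = 0.00 kcal/mol.
The trans isomer is lower by 0.43 kcal/mol.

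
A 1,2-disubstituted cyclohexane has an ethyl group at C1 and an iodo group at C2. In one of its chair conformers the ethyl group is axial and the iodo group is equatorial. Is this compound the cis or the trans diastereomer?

cis

C1 and C2 have opposite parity, so their axial bonds point in opposite directions.
With opposite-parity carbons, two substituents on the same face are one axial and one equatorial; opposite faces give both axial or both equatorial.
Here the groups are axial/equatorial → same face → cis.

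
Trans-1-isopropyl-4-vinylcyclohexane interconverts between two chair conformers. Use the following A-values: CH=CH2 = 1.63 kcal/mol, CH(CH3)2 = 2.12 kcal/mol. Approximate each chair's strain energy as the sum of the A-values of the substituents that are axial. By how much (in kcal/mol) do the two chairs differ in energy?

3.75 kcal/mol

C1 and C4 have opposite parity, so for the trans isomer the two substituents are e,e in one chair and a,a in the other.
Chair I (vinyl axial, isopropyl axial): E = 3.75 kcal/mol.
Chair II (vinyl equatorial, isopropyl equatorial): E = 0.00 kcal/mol.
ΔE = 3.75 − 0.00 = 3.75 kcal/mol; chair II is more stable.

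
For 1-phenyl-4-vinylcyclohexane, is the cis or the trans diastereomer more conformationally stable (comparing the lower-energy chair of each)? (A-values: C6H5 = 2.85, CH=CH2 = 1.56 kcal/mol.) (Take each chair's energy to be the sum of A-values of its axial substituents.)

trans

At 1,4 positions (parity opposite): cis → (a,e or e,a); trans → (e,e or a,a).
Best chair for cis: E = 1.56 kcal/mol; best chair for trans: E = 0.00 kcal/mol.
The trans isomer is lower by 1.56 kcal/mol.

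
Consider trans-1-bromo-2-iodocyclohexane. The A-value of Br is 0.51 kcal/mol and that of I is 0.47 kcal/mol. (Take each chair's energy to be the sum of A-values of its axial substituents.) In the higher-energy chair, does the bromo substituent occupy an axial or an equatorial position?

axial

C1 and C2 have opposite parity, so for the trans isomer the two substituents are e,e in one chair and a,a in the other.
Chair I (bromo axial, iodo axial): E = 0.98 kcal/mol.
Chair II (bromo equatorial, iodo equatorial): E = 0.00 kcal/mol.
Chair I is the less stable (higher-energy) conformer, and in that chair the bromo group is axial.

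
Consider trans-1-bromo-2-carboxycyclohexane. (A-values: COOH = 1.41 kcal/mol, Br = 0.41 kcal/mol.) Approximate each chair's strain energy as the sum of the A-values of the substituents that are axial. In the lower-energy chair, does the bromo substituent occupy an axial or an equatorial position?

C1 and C2 have opposite parity, so for the trans isomer the two substituents are e,e in one chair and a,a in the other.
Chair I (carboxyl axial, bromo axial): E = 1.82 kcal/mol.
Chair II (carboxyl equatorial, bromo equatorial): E = 0.00 kcal/mol.
Chair II is the more stable (lower-energy) conformer, and in that chair the bromo group is equatorial.

equatorial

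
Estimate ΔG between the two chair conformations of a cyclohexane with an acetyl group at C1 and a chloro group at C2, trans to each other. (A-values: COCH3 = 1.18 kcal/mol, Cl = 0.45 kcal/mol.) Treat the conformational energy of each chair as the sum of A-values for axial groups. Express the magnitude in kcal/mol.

1.63 kcal/mol

C1 and C2 have opposite parity, so for the trans isomer the two substituents are e,e in one chair and a,a in the other.
Chair I (acetyl axial, chloro axial): E = 1.63 kcal/mol.
Chair II (acetyl equatorial, chloro equatorial): E = 0.00 kcal/mol.
ΔE = 1.63 − 0.00 = 1.63 kcal/mol; chair II is more stable.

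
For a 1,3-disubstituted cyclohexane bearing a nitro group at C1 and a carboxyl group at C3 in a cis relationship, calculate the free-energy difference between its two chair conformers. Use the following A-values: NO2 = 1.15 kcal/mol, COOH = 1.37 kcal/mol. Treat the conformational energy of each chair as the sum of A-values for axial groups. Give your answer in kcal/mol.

C1 and C3 have the same parity, so for the cis isomer the two substituents are e,e in one chair and a,a in the other.
Chair I (nitro axial, carboxyl axial): E = 2.52 kcal/mol.
Chair II (nitro equatorial, carboxyl equatorial): E = 0.00 kcal/mol.
ΔE = 2.52 − 0.00 = 2.52 kcal/mol; chair II is more stable.

2.52 kcal/mol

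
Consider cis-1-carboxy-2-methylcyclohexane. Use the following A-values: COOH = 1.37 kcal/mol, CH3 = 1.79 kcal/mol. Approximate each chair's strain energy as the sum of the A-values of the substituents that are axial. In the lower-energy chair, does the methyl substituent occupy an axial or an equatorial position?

equatorial

C1 and C2 have opposite parity, so for the cis isomer the two substituents are one axial and one equatorial in each chair.
Chair I (carboxyl axial, methyl equatorial): E = 1.37 kcal/mol.
Chair II (carboxyl equatorial, methyl axial): E = 1.79 kcal/mol.
Chair I is the more stable (lower-energy) conformer, and in that chair the methyl group is equatorial.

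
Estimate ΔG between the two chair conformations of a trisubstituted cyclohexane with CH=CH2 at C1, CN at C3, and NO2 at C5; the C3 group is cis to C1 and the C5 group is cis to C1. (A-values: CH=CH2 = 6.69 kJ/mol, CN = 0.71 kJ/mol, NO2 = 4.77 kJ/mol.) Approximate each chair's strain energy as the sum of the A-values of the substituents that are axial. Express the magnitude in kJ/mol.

12.17 kJ/mol

Chair I (vinyl axial, cyano axial, nitro axial): E = 12.17 kJ/mol.
Chair II (vinyl equatorial, cyano equatorial, nitro equatorial): E = 0.00 kJ/mol.
ΔE = 12.17 − 0.00 = 12.17 kJ/mol; chair II is more stable.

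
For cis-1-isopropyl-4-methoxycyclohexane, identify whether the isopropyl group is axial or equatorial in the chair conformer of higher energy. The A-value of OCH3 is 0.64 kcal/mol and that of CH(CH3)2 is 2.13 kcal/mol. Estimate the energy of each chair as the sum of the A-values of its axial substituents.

axial

C1 and C4 have opposite parity, so for the cis isomer the two substituents are one axial and one equatorial in each chair.
Chair I (methoxy axial, isopropyl equatorial): E = 0.64 kcal/mol.
Chair II (methoxy equatorial, isopropyl axial): E = 2.13 kcal/mol.
Chair II is the less stable (higher-energy) conformer, and in that chair the isopropyl group is axial.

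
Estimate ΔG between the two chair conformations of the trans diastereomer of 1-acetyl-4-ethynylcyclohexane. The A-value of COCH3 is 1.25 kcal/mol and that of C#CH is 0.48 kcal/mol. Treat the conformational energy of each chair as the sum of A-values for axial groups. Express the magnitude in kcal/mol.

1.73 kcal/mol

C1 and C4 have opposite parity, so for the trans isomer the two substituents are e,e in one chair and a,a in the other.
Chair I (acetyl axial, ethynyl axial): E = 1.73 kcal/mol.
Chair II (acetyl equatorial, ethynyl equatorial): E = 0.00 kcal/mol.
ΔE = 1.73 − 0.00 = 1.73 kcal/mol; chair II is more stable.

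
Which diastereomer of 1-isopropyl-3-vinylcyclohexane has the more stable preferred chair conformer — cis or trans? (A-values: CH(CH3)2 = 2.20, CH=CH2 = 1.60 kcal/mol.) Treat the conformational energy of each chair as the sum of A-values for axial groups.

At 1,3 positions (parity same): cis → (e,e or a,a); trans → (a,e or e,a).
Best chair for cis: E = 0.00 kcal/mol; best chair for trans: E = 1.60 kcal/mol.
The cis isomer is lower by 1.60 kcal/mol.

cis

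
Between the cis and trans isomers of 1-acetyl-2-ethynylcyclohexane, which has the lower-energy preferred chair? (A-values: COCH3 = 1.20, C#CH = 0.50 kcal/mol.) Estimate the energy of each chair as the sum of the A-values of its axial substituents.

trans

At 1,2 positions (parity opposite): cis → (a,e or e,a); trans → (e,e or a,a).
Best chair for cis: E = 0.50 kcal/mol; best chair for trans: E = 0.00 kcal/mol.
The trans isomer is lower by 0.50 kcal/mol.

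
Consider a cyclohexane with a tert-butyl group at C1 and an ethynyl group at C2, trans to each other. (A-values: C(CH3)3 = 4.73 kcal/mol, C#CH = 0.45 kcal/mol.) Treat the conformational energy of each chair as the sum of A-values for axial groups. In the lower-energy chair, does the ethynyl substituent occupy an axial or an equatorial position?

C1 and C2 have opposite parity, so for the trans isomer the two substituents are e,e in one chair and a,a in the other.
Chair I (tert-butyl axial, ethynyl axial): E = 5.18 kcal/mol.
Chair II (tert-butyl equatorial, ethynyl equatorial): E = 0.00 kcal/mol.
Chair II is the more stable (lower-energy) conformer, and in that chair the ethynyl group is equatorial.

equatorial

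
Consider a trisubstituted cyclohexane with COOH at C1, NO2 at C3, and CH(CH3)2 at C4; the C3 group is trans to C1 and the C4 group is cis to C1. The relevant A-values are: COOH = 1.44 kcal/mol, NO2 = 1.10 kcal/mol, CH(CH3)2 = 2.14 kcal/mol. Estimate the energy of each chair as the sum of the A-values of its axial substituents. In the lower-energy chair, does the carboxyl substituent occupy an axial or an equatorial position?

Chair I (carboxyl axial, nitro equatorial, isopropyl equatorial): E = 1.44 kcal/mol.
Chair II (carboxyl equatorial, nitro axial, isopropyl axial): E = 3.24 kcal/mol.
Chair I is the more stable (lower-energy) conformer, and in that chair the carboxyl group is axial.

axial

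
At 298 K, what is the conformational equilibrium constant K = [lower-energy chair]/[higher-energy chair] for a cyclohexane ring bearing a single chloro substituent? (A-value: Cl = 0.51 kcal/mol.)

K ≈ 2.37

One chair has the chloro group axial (E = 0.51 kcal/mol) and the other has it equatorial (E = 0).
ΔG = 0.51 kcal/mol between the two chairs.
K = exp(ΔG/RT) with R = 1.987×10⁻³ kcal mol⁻¹ K⁻¹ and T = 298 K gives K ≈ 2.37.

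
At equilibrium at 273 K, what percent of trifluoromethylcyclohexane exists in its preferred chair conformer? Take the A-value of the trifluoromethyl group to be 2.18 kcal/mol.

One chair has the trifluoromethyl group axial (E = 2.18 kcal/mol) and the other has it equatorial (E = 0).
ΔG = 2.18 kcal/mol between the two chairs.
K = exp(ΔG/RT) with R = 1.987×10⁻³ kcal mol⁻¹ K⁻¹ and T = 273 K gives K ≈ 55.6.
Fraction in the lower-energy chair = K/(K+1) = 98.2%.

98.2%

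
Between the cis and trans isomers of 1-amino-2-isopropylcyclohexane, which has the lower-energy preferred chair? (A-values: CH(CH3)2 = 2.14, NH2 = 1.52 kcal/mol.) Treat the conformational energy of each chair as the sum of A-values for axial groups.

At 1,2 positions (parity opposite): cis → (a,e or e,a); trans → (e,e or a,a).
Best chair for cis: E = 1.52 kcal/mol; best chair for trans: E = 0.00 kcal/mol.
The trans isomer is lower by 1.52 kcal/mol.

trans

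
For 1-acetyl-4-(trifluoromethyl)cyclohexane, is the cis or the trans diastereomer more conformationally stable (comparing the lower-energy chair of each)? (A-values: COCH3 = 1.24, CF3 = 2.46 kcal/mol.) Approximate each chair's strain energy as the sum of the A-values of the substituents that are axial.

trans

At 1,4 positions (parity opposite): cis → (a,e or e,a); trans → (e,e or a,a).
Best chair for cis: E = 1.24 kcal/mol; best chair for trans: E = 0.00 kcal/mol.
The trans isomer is lower by 1.24 kcal/mol.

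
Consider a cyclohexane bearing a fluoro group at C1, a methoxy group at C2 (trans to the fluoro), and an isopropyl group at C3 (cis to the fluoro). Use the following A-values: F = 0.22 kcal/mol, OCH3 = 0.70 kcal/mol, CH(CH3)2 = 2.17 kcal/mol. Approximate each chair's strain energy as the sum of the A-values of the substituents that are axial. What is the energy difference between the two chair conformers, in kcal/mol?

3.09 kcal/mol

Chair I (fluoro axial, methoxy axial, isopropyl axial): E = 3.09 kcal/mol.
Chair II (fluoro equatorial, methoxy equatorial, isopropyl equatorial): E = 0.00 kcal/mol.
ΔE = 3.09 − 0.00 = 3.09 kcal/mol; chair II is more stable.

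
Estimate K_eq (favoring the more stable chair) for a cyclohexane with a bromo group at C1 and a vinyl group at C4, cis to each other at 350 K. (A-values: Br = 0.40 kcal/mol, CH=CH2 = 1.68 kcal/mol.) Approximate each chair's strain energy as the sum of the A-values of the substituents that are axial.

K ≈ 6.30

C1 and C4 have opposite parity, so for the cis isomer the two substituents are one axial and one equatorial in each chair.
Chair I (bromo axial, vinyl equatorial): E = 0.40 kcal/mol; chair II (bromo equatorial, vinyl axial): E = 1.68 kcal/mol.
ΔG = 1.28 kcal/mol between the two chairs.
K = exp(ΔG/RT) with R = 1.987×10⁻³ kcal mol⁻¹ K⁻¹ and T = 350 K gives K ≈ 6.3.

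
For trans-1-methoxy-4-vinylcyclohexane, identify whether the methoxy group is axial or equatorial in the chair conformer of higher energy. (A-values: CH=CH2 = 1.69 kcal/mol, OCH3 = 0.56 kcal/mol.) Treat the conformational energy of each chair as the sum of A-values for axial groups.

C1 and C4 have opposite parity, so for the trans isomer the two substituents are e,e in one chair and a,a in the other.
Chair I (vinyl axial, methoxy axial): E = 2.25 kcal/mol.
Chair II (vinyl equatorial, methoxy equatorial): E = 0.00 kcal/mol.
Chair I is the less stable (higher-energy) conformer, and in that chair the methoxy group is axial.

axial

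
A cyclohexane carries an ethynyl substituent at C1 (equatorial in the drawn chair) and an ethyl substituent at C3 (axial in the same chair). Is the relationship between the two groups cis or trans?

trans

C1 and C3 have the same parity, so their axial bonds point in the same direction.
With same-parity carbons, two substituents on the same face are both axial or both equatorial; opposite faces give one of each.
Here the groups are equatorial/axial → opposite face → trans.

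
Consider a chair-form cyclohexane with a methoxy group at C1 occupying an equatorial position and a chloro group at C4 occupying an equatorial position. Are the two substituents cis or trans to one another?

trans

C1 and C4 have opposite parity, so their axial bonds point in opposite directions.
With opposite-parity carbons, two substituents on the same face are one axial and one equatorial; opposite faces give both axial or both equatorial.
Here the groups are equatorial/equatorial → opposite face → trans.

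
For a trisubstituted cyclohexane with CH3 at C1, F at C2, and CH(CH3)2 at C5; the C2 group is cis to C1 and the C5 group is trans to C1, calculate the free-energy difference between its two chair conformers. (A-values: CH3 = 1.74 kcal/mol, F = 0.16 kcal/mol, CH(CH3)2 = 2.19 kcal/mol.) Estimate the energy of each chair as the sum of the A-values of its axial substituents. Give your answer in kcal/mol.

0.61 kcal/mol

Chair I (methyl axial, fluoro equatorial, isopropyl equatorial): E = 1.74 kcal/mol.
Chair II (methyl equatorial, fluoro axial, isopropyl axial): E = 2.35 kcal/mol.
ΔE = 2.35 − 1.74 = 0.61 kcal/mol; chair I is more stable.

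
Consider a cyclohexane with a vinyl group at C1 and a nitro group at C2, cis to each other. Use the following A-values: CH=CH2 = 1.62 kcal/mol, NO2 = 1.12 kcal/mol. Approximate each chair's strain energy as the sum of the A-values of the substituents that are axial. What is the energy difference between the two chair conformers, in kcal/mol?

0.50 kcal/mol

C1 and C2 have opposite parity, so for the cis isomer the two substituents are one axial and one equatorial in each chair.
Chair I (vinyl axial, nitro equatorial): E = 1.62 kcal/mol.
Chair II (vinyl equatorial, nitro axial): E = 1.12 kcal/mol.
ΔE = 1.62 − 1.12 = 0.50 kcal/mol; chair II is more stable.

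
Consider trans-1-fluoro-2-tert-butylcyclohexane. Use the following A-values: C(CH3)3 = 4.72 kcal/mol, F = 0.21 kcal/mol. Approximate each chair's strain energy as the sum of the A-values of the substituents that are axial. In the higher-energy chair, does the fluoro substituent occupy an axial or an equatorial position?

C1 and C2 have opposite parity, so for the trans isomer the two substituents are e,e in one chair and a,a in the other.
Chair I (tert-butyl axial, fluoro axial): E = 4.93 kcal/mol.
Chair II (tert-butyl equatorial, fluoro equatorial): E = 0.00 kcal/mol.
Chair I is the less stable (higher-energy) conformer, and in that chair the fluoro group is axial.

axial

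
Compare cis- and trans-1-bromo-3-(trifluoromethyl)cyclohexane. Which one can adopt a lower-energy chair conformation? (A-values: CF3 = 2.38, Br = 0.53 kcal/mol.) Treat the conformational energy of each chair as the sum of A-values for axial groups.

cis

At 1,3 positions (parity same): cis → (e,e or a,a); trans → (a,e or e,a).
Best chair for cis: E = 0.00 kcal/mol; best chair for trans: E = 0.53 kcal/mol.
The cis isomer is lower by 0.53 kcal/mol.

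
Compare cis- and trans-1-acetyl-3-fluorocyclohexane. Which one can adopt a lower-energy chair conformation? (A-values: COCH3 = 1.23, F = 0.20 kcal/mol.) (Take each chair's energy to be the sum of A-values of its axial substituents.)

At 1,3 positions (parity same): cis → (e,e or a,a); trans → (a,e or e,a).
Best chair for cis: E = 0.00 kcal/mol; best chair for trans: E = 0.20 kcal/mol.
The cis isomer is lower by 0.20 kcal/mol.

cis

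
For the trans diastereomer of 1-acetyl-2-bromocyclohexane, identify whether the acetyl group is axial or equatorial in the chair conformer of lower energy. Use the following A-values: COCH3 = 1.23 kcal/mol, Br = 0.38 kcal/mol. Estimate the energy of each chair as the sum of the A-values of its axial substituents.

equatorial

C1 and C2 have opposite parity, so for the trans isomer the two substituents are e,e in one chair and a,a in the other.
Chair I (acetyl axial, bromo axial): E = 1.61 kcal/mol.
Chair II (acetyl equatorial, bromo equatorial): E = 0.00 kcal/mol.
Chair II is the more stable (lower-energy) conformer, and in that chair the acetyl group is equatorial.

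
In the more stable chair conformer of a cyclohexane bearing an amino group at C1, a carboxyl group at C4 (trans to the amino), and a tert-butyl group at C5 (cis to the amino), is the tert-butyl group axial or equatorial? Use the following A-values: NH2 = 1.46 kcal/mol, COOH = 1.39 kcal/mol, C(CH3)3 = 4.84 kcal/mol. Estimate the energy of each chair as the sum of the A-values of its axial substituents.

equatorial

Chair I (amino axial, carboxyl axial, tert-butyl axial): E = 7.69 kcal/mol.
Chair II (amino equatorial, carboxyl equatorial, tert-butyl equatorial): E = 0.00 kcal/mol.
Chair II is the more stable (lower-energy) conformer, and in that chair the tert-butyl group is equatorial.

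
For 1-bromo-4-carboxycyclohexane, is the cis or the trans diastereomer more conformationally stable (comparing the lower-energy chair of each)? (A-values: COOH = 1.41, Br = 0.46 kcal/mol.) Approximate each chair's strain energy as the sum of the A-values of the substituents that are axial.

At 1,4 positions (parity opposite): cis → (a,e or e,a); trans → (e,e or a,a).
Best chair for cis: E = 0.46 kcal/mol; best chair for trans: E = 0.00 kcal/mol.
The trans isomer is lower by 0.46 kcal/mol.

trans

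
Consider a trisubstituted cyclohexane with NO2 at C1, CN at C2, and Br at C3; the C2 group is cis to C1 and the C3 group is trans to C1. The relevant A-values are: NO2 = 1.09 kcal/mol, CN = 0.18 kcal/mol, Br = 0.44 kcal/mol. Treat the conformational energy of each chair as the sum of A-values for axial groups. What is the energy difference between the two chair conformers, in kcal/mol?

0.47 kcal/mol

Chair I (nitro axial, cyano equatorial, bromo equatorial): E = 1.09 kcal/mol.
Chair II (nitro equatorial, cyano axial, bromo axial): E = 0.62 kcal/mol.
ΔE = 1.09 − 0.62 = 0.47 kcal/mol; chair II is more stable.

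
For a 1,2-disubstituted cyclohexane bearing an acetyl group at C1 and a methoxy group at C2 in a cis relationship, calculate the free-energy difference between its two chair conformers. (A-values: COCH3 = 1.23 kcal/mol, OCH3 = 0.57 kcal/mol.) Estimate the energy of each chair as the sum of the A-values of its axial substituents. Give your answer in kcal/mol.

C1 and C2 have opposite parity, so for the cis isomer the two substituents are one axial and one equatorial in each chair.
Chair I (acetyl axial, methoxy equatorial): E = 1.23 kcal/mol.
Chair II (acetyl equatorial, methoxy axial): E = 0.57 kcal/mol.
ΔE = 1.23 − 0.57 = 0.66 kcal/mol; chair II is more stable.

0.66 kcal/mol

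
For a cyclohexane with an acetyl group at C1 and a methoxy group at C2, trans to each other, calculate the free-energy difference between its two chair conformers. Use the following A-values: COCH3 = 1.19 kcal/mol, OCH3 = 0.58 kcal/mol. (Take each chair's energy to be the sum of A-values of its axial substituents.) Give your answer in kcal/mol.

1.77 kcal/mol

C1 and C2 have opposite parity, so for the trans isomer the two substituents are e,e in one chair and a,a in the other.
Chair I (acetyl axial, methoxy axial): E = 1.77 kcal/mol.
Chair II (acetyl equatorial, methoxy equatorial): E = 0.00 kcal/mol.
ΔE = 1.77 − 0.00 = 1.77 kcal/mol; chair II is more stable.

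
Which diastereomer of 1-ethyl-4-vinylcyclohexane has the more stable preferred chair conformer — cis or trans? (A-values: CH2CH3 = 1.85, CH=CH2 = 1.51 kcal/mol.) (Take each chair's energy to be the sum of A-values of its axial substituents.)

trans

At 1,4 positions (parity opposite): cis → (a,e or e,a); trans → (e,e or a,a).
Best chair for cis: E = 1.51 kcal/mol; best chair for trans: E = 0.00 kcal/mol.
The trans isomer is lower by 1.51 kcal/mol.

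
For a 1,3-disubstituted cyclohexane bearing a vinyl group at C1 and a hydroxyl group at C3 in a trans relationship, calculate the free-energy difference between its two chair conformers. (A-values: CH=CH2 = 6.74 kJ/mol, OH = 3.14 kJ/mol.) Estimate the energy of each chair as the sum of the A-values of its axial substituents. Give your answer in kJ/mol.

3.60 kJ/mol

C1 and C3 have the same parity, so for the trans isomer the two substituents are one axial and one equatorial in each chair.
Chair I (vinyl axial, hydroxyl equatorial): E = 6.74 kJ/mol.
Chair II (vinyl equatorial, hydroxyl axial): E = 3.14 kJ/mol.
ΔE = 6.74 − 3.14 = 3.60 kJ/mol; chair II is more stable.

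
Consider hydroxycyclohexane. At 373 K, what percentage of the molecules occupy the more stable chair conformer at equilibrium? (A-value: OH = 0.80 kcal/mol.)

74.6%

One chair has the hydroxyl group axial (E = 0.80 kcal/mol) and the other has it equatorial (E = 0).
ΔG = 0.80 kcal/mol between the two chairs.
K = exp(ΔG/RT) with R = 1.987×10⁻³ kcal mol⁻¹ K⁻¹ and T = 373 K gives K ≈ 2.94.
Fraction in the lower-energy chair = K/(K+1) = 74.6%.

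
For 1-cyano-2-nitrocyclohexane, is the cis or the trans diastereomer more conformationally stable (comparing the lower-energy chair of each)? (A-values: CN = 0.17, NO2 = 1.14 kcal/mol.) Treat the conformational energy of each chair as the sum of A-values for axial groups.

At 1,2 positions (parity opposite): cis → (a,e or e,a); trans → (e,e or a,a).
Best chair for cis: E = 0.17 kcal/mol; best chair for trans: E = 0.00 kcal/mol.
The trans isomer is lower by 0.17 kcal/mol.

trans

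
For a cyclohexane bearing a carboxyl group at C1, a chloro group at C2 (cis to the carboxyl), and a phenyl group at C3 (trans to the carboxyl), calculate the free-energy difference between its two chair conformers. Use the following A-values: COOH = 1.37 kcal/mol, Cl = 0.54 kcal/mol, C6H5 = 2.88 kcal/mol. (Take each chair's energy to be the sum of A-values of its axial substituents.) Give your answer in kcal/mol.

Chair I (carboxyl axial, chloro equatorial, phenyl equatorial): E = 1.37 kcal/mol.
Chair II (carboxyl equatorial, chloro axial, phenyl axial): E = 3.42 kcal/mol.
ΔE = 3.42 − 1.37 = 2.05 kcal/mol; chair I is more stable.

2.05 kcal/mol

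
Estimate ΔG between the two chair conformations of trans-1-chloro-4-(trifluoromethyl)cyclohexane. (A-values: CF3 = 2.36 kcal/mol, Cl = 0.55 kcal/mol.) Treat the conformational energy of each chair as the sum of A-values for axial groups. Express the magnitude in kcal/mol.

2.91 kcal/mol

C1 and C4 have opposite parity, so for the trans isomer the two substituents are e,e in one chair and a,a in the other.
Chair I (trifluoromethyl axial, chloro axial): E = 2.91 kcal/mol.
Chair II (trifluoromethyl equatorial, chloro equatorial): E = 0.00 kcal/mol.
ΔE = 2.91 − 0.00 = 2.91 kcal/mol; chair II is more stable.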